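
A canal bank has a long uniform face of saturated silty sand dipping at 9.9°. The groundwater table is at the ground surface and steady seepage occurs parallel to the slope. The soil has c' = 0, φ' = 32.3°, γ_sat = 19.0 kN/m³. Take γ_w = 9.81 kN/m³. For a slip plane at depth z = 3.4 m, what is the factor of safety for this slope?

With seepage parallel to the slope and the water table at the surface, the effective normal stress on the slip plane uses the buoyant unit weight γ' = γ_sat − γ_w while the driving shear stress uses γ_sat:
FS = [c' + γ' z cos²β tanφ'] / [γ_sat z sinβ cosβ]
(For c' = 0 this reduces to FS = (γ'/γ_sat)·tanφ'/tanβ.)
γ' = 19.0 − 9.81 = 9.19 kN/m³
Numerator = 0.0 + 9.19·3.4·cos²9.9°·tan32.3° = 0.0 + 9.19·3.4·0.9704·0.6322 = 19.169 kPa
Denominator = 19.0·3.4·sin9.9°·cos9.9° = 19.0·3.4·0.1719·0.9851 = 10.941 kPa
FS = 19.169 / 10.941 = 1.752

FS = 1.75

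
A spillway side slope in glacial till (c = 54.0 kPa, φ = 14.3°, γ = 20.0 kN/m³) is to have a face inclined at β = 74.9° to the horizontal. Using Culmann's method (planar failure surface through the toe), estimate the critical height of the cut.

Culmann's analysis gives the critical failure plane at α_cr = (β + φ)/2 = (74.9 + 14.3)/2 = 44.6°, and the critical height
H_c = (4c/γ) · sinβ cosφ / [1 − cos(β − φ)]
    = (4·54.0/20.0) · sin74.9°·cos14.3° / [1 − cos(60.6°)]
    = 10.800 · 0.9655·0.9690 / [1 − 0.4909]
    = 10.800 · 0.9356 / 0.5091
    = 19.85 m

H_c = 19.85 m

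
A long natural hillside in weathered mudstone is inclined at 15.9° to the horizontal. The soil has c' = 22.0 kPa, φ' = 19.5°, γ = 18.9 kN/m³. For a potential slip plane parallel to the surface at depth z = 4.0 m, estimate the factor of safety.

FS = 2.35

For an infinite slope with a slip plane parallel to the surface (no pore pressure): FS = [c' + γz cos²β tanφ'] / [γz sinβ cosβ].
γz = 18.9·4.0 = 75.60 kN/m²
Numerator = 22.0 + 75.60·cos²15.9°·tan19.5° = 22.0 + 75.60·0.9249·0.3541 = 46.762 kPa
Denominator = 75.60·sin15.9°·cos15.9° = 75.60·0.2740·0.9617 = 19.919 kPa
FS = 46.762 / 19.919 = 2.348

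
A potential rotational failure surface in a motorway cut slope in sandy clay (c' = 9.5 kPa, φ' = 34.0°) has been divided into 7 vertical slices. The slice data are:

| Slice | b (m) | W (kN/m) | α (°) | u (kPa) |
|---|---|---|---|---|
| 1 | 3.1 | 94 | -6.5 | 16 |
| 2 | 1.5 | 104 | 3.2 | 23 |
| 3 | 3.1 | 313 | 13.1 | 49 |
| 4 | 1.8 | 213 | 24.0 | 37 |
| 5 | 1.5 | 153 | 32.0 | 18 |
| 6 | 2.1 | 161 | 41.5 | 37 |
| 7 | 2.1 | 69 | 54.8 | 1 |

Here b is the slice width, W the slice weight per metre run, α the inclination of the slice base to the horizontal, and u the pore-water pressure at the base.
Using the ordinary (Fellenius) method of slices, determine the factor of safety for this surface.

FS = 1.34

Ordinary method of slices: FS = Σ[c'·Δl_i + (W_i cosα_i − u_i·Δl_i)·tanφ'] / Σ W_i sinα_i, with Δl_i = b_i / cosα_i.
Slice 1: Δl = 3.1/cos(-6.5°) = 3.120 m; N'_1 = 94·cos(-6.5°) − 16·3.120 = 43.5; c'Δl = 29.64; W sinα = -10.6
Slice 2: Δl = 1.5/cos3.2° = 1.502 m; N'_2 = 104·cos3.2° − 23·1.502 = 69.3; c'Δl = 14.27; W sinα = 5.8
Slice 3: Δl = 3.1/cos13.1° = 3.183 m; N'_3 = 313·cos13.1° − 49·3.183 = 148.9; c'Δl = 30.24; W sinα = 70.9
Slice 4: Δl = 1.8/cos24.0° = 1.970 m; N'_4 = 213·cos24.0° − 37·1.970 = 121.7; c'Δl = 18.72; W sinα = 86.6
Slice 5: Δl = 1.5/cos32.0° = 1.769 m; N'_5 = 153·cos32.0° − 18·1.769 = 97.9; c'Δl = 16.80; W sinα = 81.1
Slice 6: Δl = 2.1/cos41.5° = 2.804 m; N'_6 = 161·cos41.5° − 37·2.804 = 16.8; c'Δl = 26.64; W sinα = 106.7
Slice 7: Δl = 2.1/cos54.8° = 3.643 m; N'_7 = 69·cos54.8° − 1·3.643 = 36.1; c'Δl = 34.61; W sinα = 56.4
Σc'Δl = 170.9 kN/m; ΣN' = 534.2 kN/m; ΣW sinα = 396.9 kN/m
Resisting = 170.9 + 534.2·tan34.0° = 170.9 + 360.3 = 531.3 kN/m
FS = 531.3 / 396.9 = 1.339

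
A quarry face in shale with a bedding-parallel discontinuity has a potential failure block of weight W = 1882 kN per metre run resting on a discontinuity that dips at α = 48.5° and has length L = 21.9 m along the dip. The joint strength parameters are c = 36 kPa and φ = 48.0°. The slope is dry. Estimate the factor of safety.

Resolving the block weight along and normal to the plane and applying the Mohr–Coulomb strength on the joint:
N' = W cosα = 1882·cos48.5° = 1247.1 kN/m
Driving force T = W sinα = 1882·sin48.5° = 1409.5 kN/m
Resisting force R = c·L + N'·tanφ = 36·21.9 + 1247.1·tan48.0° = 788.4 + 1385.0 = 2173.4 kN/m
FS = R / T = 2173.4 / 1409.5 = 1.542

FS = 1.54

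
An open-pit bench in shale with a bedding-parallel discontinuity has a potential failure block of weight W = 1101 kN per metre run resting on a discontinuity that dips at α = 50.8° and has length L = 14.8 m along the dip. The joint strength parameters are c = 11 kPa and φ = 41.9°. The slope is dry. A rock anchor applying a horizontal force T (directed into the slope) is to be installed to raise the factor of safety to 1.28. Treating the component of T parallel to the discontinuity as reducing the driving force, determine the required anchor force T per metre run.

Resolving forces along and normal to the sliding plane, with the horizontal anchor force T adding T·sinα to the effective normal force and T·cosα acting up the plane against the driving force:
FS = [cL + (W cosα + T sinα) tanφ] / [W sinα − T cosα]
Without the anchor: N' = 695.9 kN/m, driving T_d = 853.2 kN/m, resisting R = 11·14.8 + 695.9·tan41.9° = 787.2 kN/m, FS = 0.92.
Setting FS = 1.28 and solving for T:
1.28·(853.2 − T cos50.8°) = 787.2 + T sin50.8°·tan41.9°
T·(sin50.8°·tan41.9° + 1.28·cos50.8°) = 1.28·853.2 − 787.2
T·(0.7749·0.8972 + 1.28·0.6320) = 1092.1 − 787.2 = 305.0
T·1.5043 = 305.0
T = 202.7 kN/m

T = 203 kN/m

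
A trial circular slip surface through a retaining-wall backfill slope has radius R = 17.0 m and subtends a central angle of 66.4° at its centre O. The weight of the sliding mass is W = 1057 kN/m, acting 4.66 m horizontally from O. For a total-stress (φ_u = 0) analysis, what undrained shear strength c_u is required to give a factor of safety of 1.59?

c_u = 23.4 kPa

FS = c_u·L_a·R / (W·d), so c_u = FS·W·d / (L_a·R).
Arc length L_a = R·θ = 17.0·(66.4°·π/180) = 17.0·1.1589 = 19.70 m
c_u = 1.59·1057·4.66 / (19.70·17.0) = 7831.7 / 334.92 = 23.38 kPa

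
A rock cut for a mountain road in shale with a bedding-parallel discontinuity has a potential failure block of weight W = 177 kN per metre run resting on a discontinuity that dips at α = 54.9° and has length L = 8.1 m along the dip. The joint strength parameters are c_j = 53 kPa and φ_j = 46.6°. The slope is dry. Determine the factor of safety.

Resolving the block weight along and normal to the plane and applying the Mohr–Coulomb strength on the joint:
N' = W cosα = 177·cos54.9° = 101.8 kN/m
Driving force T = W sinα = 177·sin54.9° = 144.8 kN/m
Resisting force R = c_j·L + N'·tanφ_j = 53·8.1 + 101.8·tan46.6° = 429.3 + 107.6 = 536.9 kN/m
FS = R / T = 536.9 / 144.8 = 3.708

FS = 3.71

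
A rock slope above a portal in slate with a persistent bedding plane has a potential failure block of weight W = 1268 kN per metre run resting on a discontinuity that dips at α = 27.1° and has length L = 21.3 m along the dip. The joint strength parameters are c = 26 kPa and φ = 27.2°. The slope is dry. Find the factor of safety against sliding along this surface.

Resolving the block weight along and normal to the plane and applying the Mohr–Coulomb strength on the joint:
N' = W cosα = 1268·cos27.1° = 1128.8 kN/m
Driving force T = W sinα = 1268·sin27.1° = 577.6 kN/m
Resisting force R = c·L + N'·tanφ = 26·21.3 + 1128.8·tan27.2° = 553.8 + 580.1 = 1133.9 kN/m
FS = R / T = 1133.9 / 577.6 = 1.963

FS = 1.96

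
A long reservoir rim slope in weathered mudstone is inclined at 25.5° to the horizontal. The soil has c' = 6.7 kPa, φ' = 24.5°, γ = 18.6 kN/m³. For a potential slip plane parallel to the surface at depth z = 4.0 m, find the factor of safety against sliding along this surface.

For an infinite slope with a slip plane parallel to the surface (no pore pressure): FS = [c' + γz cos²β tanφ'] / [γz sinβ cosβ].
γz = 18.6·4.0 = 74.40 kN/m²
Numerator = 6.7 + 74.40·cos²25.5°·tan24.5° = 6.7 + 74.40·0.8147·0.4557 = 34.322 kPa
Denominator = 74.40·sin25.5°·cos25.5° = 74.40·0.4305·0.9026 = 28.910 kPa
FS = 34.322 / 28.910 = 1.187

FS = 1.19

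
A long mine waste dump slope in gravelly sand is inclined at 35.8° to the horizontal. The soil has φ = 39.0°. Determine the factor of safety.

FS = 1.12

For a dry cohesionless infinite slope the factor of safety is FS = tanφ / tanβ.
FS = tan39.0° / tan35.8° = 0.8098 / 0.7212 = 1.123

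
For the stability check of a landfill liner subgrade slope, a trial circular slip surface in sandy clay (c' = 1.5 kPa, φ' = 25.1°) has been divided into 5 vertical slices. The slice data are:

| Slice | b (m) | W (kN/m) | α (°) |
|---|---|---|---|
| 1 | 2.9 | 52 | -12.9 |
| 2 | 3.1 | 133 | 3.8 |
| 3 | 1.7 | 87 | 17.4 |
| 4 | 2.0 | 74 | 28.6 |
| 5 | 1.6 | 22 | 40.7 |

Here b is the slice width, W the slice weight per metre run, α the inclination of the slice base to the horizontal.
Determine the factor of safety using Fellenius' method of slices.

FS = 2.49

Ordinary method of slices: FS = Σ[c'·Δl_i + (W_i cosα_i)·tanφ'] / Σ W_i sinα_i, with Δl_i = b_i / cosα_i.
Slice 1: Δl = 2.9/cos(-12.9°) = 2.975 m; N'_1 = 52·cos(-12.9°) = 50.7; c'Δl = 4.46; W sinα = -11.6
Slice 2: Δl = 3.1/cos3.8° = 3.107 m; N'_2 = 133·cos3.8° = 132.7; c'Δl = 4.66; W sinα = 8.8
Slice 3: Δl = 1.7/cos17.4° = 1.782 m; N'_3 = 87·cos17.4° = 83.0; c'Δl = 2.67; W sinα = 26.0
Slice 4: Δl = 2.0/cos28.6° = 2.278 m; N'_4 = 74·cos28.6° = 65.0; c'Δl = 3.42; W sinα = 35.4
Slice 5: Δl = 1.6/cos40.7° = 2.110 m; N'_5 = 22·cos40.7° = 16.7; c'Δl = 3.17; W sinα = 14.3
Σc'Δl = 18.4 kN/m; ΣN' = 348.1 kN/m; ΣW sinα = 73.0 kN/m
Resisting = 18.4 + 348.1·tan25.1° = 18.4 + 163.0 = 181.4 kN/m
FS = 181.4 / 73.0 = 2.486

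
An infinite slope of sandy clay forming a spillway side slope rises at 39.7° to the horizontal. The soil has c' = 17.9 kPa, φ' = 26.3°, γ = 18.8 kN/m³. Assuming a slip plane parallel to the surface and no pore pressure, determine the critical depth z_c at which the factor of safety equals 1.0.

z_c = 4.79 m

Setting FS = 1.00 in FS = [c' + γz cos²β tanφ'] / [γz sinβ cosβ] and solving for z:
z = c' / [γ cosβ (FS·sinβ − cosβ·tanφ')]
  = 17.9 / [18.8·cos39.7°·(1.00·sin39.7° − cos39.7°·tan26.3°)]
  = 17.9 / [18.8·0.7694·(1.00·0.6388 − 0.7694·0.4942)]
  = 17.9 / 3.7392 = 4.787 m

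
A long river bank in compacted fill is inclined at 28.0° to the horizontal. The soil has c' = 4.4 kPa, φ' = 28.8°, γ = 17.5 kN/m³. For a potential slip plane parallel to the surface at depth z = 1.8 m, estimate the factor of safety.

For an infinite slope with a slip plane parallel to the surface (no pore pressure): FS = [c' + γz cos²β tanφ'] / [γz sinβ cosβ].
γz = 17.5·1.8 = 31.50 kN/m²
Numerator = 4.4 + 31.50·cos²28.0°·tan28.8° = 4.4 + 31.50·0.7796·0.5498 = 17.900 kPa
Denominator = 31.50·sin28.0°·cos28.0° = 31.50·0.4695·0.8829 = 13.057 kPa
FS = 17.900 / 13.057 = 1.371

FS = 1.37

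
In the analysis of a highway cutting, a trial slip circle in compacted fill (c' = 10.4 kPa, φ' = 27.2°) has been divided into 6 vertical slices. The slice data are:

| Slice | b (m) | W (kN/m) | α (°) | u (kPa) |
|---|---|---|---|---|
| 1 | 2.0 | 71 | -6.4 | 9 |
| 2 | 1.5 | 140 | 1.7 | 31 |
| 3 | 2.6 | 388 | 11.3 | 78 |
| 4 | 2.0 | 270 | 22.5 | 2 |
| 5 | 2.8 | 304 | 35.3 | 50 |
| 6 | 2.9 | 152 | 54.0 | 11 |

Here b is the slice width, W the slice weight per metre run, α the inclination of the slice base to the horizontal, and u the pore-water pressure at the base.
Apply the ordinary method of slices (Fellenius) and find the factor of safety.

Ordinary method of slices: FS = Σ[c'·Δl_i + (W_i cosα_i − u_i·Δl_i)·tanφ'] / Σ W_i sinα_i, with Δl_i = b_i / cosα_i.
Slice 1: Δl = 2.0/cos(-6.4°) = 2.013 m; N'_1 = 71·cos(-6.4°) − 9·2.013 = 52.4; c'Δl = 20.93; W sinα = -7.9
Slice 2: Δl = 1.5/cos1.7° = 1.501 m; N'_2 = 140·cos1.7° − 31·1.501 = 93.4; c'Δl = 15.61; W sinα = 4.2
Slice 3: Δl = 2.6/cos11.3° = 2.651 m; N'_3 = 388·cos11.3° − 78·2.651 = 173.7; c'Δl = 27.57; W sinα = 76.0
Slice 4: Δl = 2.0/cos22.5° = 2.165 m; N'_4 = 270·cos22.5° − 2·2.165 = 245.1; c'Δl = 22.51; W sinα = 103.3
Slice 5: Δl = 2.8/cos35.3° = 3.431 m; N'_5 = 304·cos35.3° − 50·3.431 = 76.6; c'Δl = 35.68; W sinα = 175.7
Slice 6: Δl = 2.9/cos54.0° = 4.934 m; N'_6 = 152·cos54.0° − 11·4.934 = 35.1; c'Δl = 51.31; W sinα = 123.0
Σc'Δl = 173.6 kN/m; ΣN' = 676.3 kN/m; ΣW sinα = 474.2 kN/m
Resisting = 173.6 + 676.3·tan27.2° = 173.6 + 347.6 = 521.2 kN/m
FS = 521.2 / 474.2 = 1.099

FS = 1.10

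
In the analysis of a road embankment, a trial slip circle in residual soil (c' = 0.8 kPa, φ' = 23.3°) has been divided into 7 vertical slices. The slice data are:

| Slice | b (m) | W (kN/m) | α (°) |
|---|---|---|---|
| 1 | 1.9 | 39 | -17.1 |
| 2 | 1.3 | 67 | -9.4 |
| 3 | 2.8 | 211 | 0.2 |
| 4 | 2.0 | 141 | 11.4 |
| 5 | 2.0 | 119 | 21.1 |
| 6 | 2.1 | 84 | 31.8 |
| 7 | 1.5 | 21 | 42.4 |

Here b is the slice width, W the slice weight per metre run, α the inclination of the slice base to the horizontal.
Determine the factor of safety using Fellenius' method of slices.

Ordinary method of slices: FS = Σ[c'·Δl_i + (W_i cosα_i)·tanφ'] / Σ W_i sinα_i, with Δl_i = b_i / cosα_i.
Slice 1: Δl = 1.9/cos(-17.1°) = 1.988 m; N'_1 = 39·cos(-17.1°) = 37.3; c'Δl = 1.59; W sinα = -11.5
Slice 2: Δl = 1.3/cos(-9.4°) = 1.318 m; N'_2 = 67·cos(-9.4°) = 66.1; c'Δl = 1.05; W sinα = -10.9
Slice 3: Δl = 2.8/cos0.2° = 2.800 m; N'_3 = 211·cos0.2° = 211.0; c'Δl = 2.24; W sinα = 0.7
Slice 4: Δl = 2.0/cos11.4° = 2.040 m; N'_4 = 141·cos11.4° = 138.2; c'Δl = 1.63; W sinα = 27.9
Slice 5: Δl = 2.0/cos21.1° = 2.144 m; N'_5 = 119·cos21.1° = 111.0; c'Δl = 1.71; W sinα = 42.8
Slice 6: Δl = 2.1/cos31.8° = 2.471 m; N'_6 = 84·cos31.8° = 71.4; c'Δl = 1.98; W sinα = 44.3
Slice 7: Δl = 1.5/cos42.4° = 2.031 m; N'_7 = 21·cos42.4° = 15.5; c'Δl = 1.63; W sinα = 14.2
Σc'Δl = 11.8 kN/m; ΣN' = 650.5 kN/m; ΣW sinα = 107.5 kN/m
Resisting = 11.8 + 650.5·tan23.3° = 11.8 + 280.2 = 292.0 kN/m
FS = 292.0 / 107.5 = 2.717

FS = 2.72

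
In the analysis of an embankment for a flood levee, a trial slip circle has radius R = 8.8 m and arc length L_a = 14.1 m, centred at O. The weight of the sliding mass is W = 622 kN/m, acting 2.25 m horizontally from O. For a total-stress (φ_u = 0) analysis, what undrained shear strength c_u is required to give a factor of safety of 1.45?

c_u = 16.4 kPa

FS = c_u·L_a·R / (W·d), so c_u = FS·W·d / (L_a·R).
c_u = 1.45·622·2.25 / (14.10·8.8) = 2029.3 / 124.08 = 16.35 kPa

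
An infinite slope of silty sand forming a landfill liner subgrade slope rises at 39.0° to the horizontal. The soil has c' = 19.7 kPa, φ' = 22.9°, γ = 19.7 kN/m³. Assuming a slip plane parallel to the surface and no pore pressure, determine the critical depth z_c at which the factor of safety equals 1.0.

Setting FS = 1.00 in FS = [c' + γz cos²β tanφ'] / [γz sinβ cosβ] and solving for z:
z = c' / [γ cosβ (FS·sinβ − cosβ·tanφ')]
  = 19.7 / [19.7·cos39.0°·(1.00·sin39.0° − cos39.0°·tan22.9°)]
  = 19.7 / [19.7·0.7771·(1.00·0.6293 − 0.7771·0.4224)]
  = 19.7 / 4.6089 = 4.274 m

z_c = 4.27 m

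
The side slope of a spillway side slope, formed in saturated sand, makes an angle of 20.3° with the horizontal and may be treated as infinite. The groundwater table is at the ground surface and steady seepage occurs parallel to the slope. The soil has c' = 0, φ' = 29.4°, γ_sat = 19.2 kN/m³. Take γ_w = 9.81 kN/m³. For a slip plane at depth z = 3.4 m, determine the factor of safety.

With seepage parallel to the slope and the water table at the surface, the effective normal stress on the slip plane uses the buoyant unit weight γ' = γ_sat − γ_w while the driving shear stress uses γ_sat:
FS = [c' + γ' z cos²β tanφ'] / [γ_sat z sinβ cosβ]
(For c' = 0 this reduces to FS = (γ'/γ_sat)·tanφ'/tanβ.)
γ' = 19.2 − 9.81 = 9.39 kN/m³
Numerator = 0.0 + 9.39·3.4·cos²20.3°·tan29.4° = 0.0 + 9.39·3.4·0.8796·0.5635 = 15.824 kPa
Denominator = 19.2·3.4·sin20.3°·cos20.3° = 19.2·3.4·0.3469·0.9379 = 21.241 kPa
FS = 15.824 / 21.241 = 0.745

FS = 0.74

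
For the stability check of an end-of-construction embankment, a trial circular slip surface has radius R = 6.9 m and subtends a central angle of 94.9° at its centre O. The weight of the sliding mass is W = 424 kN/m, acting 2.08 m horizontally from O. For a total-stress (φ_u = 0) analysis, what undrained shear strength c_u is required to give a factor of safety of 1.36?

FS = c_u·L_a·R / (W·d), so c_u = FS·W·d / (L_a·R).
Arc length L_a = R·θ = 6.9·(94.9°·π/180) = 6.9·1.6563 = 11.43 m
c_u = 1.36·424·2.08 / (11.43·6.9) = 1199.4 / 78.86 = 15.21 kPa

c_u = 15.2 kPa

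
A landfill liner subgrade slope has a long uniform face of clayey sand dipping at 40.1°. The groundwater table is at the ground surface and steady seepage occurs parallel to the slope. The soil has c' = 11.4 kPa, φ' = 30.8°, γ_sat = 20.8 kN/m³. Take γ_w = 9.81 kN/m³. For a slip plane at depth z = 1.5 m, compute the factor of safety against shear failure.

FS = 1.12

With seepage parallel to the slope and the water table at the surface, the effective normal stress on the slip plane uses the buoyant unit weight γ' = γ_sat − γ_w while the driving shear stress uses γ_sat:
FS = [c' + γ' z cos²β tanφ'] / [γ_sat z sinβ cosβ]
γ' = 20.8 − 9.81 = 10.99 kN/m³
Numerator = 11.4 + 10.99·1.5·cos²40.1°·tan30.8° = 11.4 + 10.99·1.5·0.5851·0.5961 = 17.150 kPa
Denominator = 20.8·1.5·sin40.1°·cos40.1° = 20.8·1.5·0.6441·0.7649 = 15.372 kPa
FS = 17.150 / 15.372 = 1.116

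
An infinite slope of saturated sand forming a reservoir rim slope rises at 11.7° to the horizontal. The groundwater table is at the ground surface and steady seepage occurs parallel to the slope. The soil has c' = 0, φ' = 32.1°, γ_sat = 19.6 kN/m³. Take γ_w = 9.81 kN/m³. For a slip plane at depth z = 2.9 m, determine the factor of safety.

With seepage parallel to the slope and the water table at the surface, the effective normal stress on the slip plane uses the buoyant unit weight γ' = γ_sat − γ_w while the driving shear stress uses γ_sat:
FS = [c' + γ' z cos²β tanφ'] / [γ_sat z sinβ cosβ]
(For c' = 0 this reduces to FS = (γ'/γ_sat)·tanφ'/tanβ.)
γ' = 19.6 − 9.81 = 9.79 kN/m³
Numerator = 0.0 + 9.79·2.9·cos²11.7°·tan32.1° = 0.0 + 9.79·2.9·0.9589·0.6273 = 17.077 kPa
Denominator = 19.6·2.9·sin11.7°·cos11.7° = 19.6·2.9·0.2028·0.9792 = 11.287 kPa
FS = 17.077 / 11.287 = 1.513

FS = 1.51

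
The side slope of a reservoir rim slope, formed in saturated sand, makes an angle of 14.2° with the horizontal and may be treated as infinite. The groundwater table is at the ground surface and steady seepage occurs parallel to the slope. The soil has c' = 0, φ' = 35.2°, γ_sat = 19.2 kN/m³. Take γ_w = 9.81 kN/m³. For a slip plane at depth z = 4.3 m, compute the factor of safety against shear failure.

With seepage parallel to the slope and the water table at the surface, the effective normal stress on the slip plane uses the buoyant unit weight γ' = γ_sat − γ_w while the driving shear stress uses γ_sat:
FS = [c' + γ' z cos²β tanφ'] / [γ_sat z sinβ cosβ]
(For c' = 0 this reduces to FS = (γ'/γ_sat)·tanφ'/tanβ.)
γ' = 19.2 − 9.81 = 9.39 kN/m³
Numerator = 0.0 + 9.39·4.3·cos²14.2°·tan35.2° = 0.0 + 9.39·4.3·0.9398·0.7054 = 26.769 kPa
Denominator = 19.2·4.3·sin14.2°·cos14.2° = 19.2·4.3·0.2453·0.9694 = 19.634 kPa
FS = 26.769 / 19.634 = 1.363

FS = 1.36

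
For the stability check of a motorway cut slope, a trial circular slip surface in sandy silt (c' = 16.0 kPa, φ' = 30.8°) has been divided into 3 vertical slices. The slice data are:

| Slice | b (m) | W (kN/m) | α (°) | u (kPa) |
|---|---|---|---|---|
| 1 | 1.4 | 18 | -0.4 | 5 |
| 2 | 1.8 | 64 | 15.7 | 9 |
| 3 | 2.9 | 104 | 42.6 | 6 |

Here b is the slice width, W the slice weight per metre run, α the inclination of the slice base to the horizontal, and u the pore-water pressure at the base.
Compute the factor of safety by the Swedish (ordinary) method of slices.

FS = 2.06

Ordinary method of slices: FS = Σ[c'·Δl_i + (W_i cosα_i − u_i·Δl_i)·tanφ'] / Σ W_i sinα_i, with Δl_i = b_i / cosα_i.
Slice 1: Δl = 1.4/cos(-0.4°) = 1.400 m; N'_1 = 18·cos(-0.4°) − 5·1.400 = 11.0; c'Δl = 22.40; W sinα = -0.1
Slice 2: Δl = 1.8/cos15.7° = 1.870 m; N'_2 = 64·cos15.7° − 9·1.870 = 44.8; c'Δl = 29.92; W sinα = 17.3
Slice 3: Δl = 2.9/cos42.6° = 3.940 m; N'_3 = 104·cos42.6° − 6·3.940 = 52.9; c'Δl = 63.04; W sinα = 70.4
Σc'Δl = 115.4 kN/m; ΣN' = 108.7 kN/m; ΣW sinα = 87.6 kN/m
Resisting = 115.4 + 108.7·tan30.8° = 115.4 + 64.8 = 180.1 kN/m
FS = 180.1 / 87.6 = 2.057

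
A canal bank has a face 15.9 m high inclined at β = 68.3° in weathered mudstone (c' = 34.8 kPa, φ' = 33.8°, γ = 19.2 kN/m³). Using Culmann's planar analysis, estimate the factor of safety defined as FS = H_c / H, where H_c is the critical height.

FS = 2.00

H_c = (4c'/γ) · sinβ cosφ' / [1 − cos(β − φ')]
    = (4·34.8/19.2) · sin68.3°·cos33.8° / [1 − cos34.5°]
    = 7.250 · 0.7721 / 0.1759 = 31.83 m
FS = H_c / H = 31.83 / 15.9 = 2.002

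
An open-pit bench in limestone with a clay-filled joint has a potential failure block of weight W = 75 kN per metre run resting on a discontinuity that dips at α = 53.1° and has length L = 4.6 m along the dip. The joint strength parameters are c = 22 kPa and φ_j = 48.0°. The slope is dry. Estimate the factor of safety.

FS = 2.52

Resolving the block weight along and normal to the plane and applying the Mohr–Coulomb strength on the joint:
N' = W cosα = 75·cos53.1° = 45.0 kN/m
Driving force T = W sinα = 75·sin53.1° = 60.0 kN/m
Resisting force R = c·L + N'·tanφ_j = 22·4.6 + 45.0·tan48.0° = 101.2 + 50.0 = 151.2 kN/m
FS = R / T = 151.2 / 60.0 = 2.521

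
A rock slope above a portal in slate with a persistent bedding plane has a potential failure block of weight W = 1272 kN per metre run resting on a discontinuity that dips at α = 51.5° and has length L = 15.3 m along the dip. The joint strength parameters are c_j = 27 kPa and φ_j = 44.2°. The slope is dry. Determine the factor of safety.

Resolving the block weight along and normal to the plane and applying the Mohr–Coulomb strength on the joint:
N' = W cosα = 1272·cos51.5° = 791.8 kN/m
Driving force T = W sinα = 1272·sin51.5° = 995.5 kN/m
Resisting force R = c_j·L + N'·tanφ_j = 27·15.3 + 791.8·tan44.2° = 413.1 + 770.0 = 1183.1 kN/m
FS = R / T = 1183.1 / 995.5 = 1.189

FS = 1.19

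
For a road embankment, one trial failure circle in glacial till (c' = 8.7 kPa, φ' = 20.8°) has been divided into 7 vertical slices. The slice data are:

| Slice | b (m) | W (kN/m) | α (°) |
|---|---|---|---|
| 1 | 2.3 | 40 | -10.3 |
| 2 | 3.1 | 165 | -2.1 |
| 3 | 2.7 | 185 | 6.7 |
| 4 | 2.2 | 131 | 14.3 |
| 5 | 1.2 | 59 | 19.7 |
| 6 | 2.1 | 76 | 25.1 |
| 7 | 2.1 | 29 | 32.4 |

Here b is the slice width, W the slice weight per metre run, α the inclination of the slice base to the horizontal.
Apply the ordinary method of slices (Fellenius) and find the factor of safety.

FS = 3.65

Ordinary method of slices: FS = Σ[c'·Δl_i + (W_i cosα_i)·tanφ'] / Σ W_i sinα_i, with Δl_i = b_i / cosα_i.
Slice 1: Δl = 2.3/cos(-10.3°) = 2.338 m; N'_1 = 40·cos(-10.3°) = 39.4; c'Δl = 20.34; W sinα = -7.2
Slice 2: Δl = 3.1/cos(-2.1°) = 3.102 m; N'_2 = 165·cos(-2.1°) = 164.9; c'Δl = 26.99; W sinα = -6.0
Slice 3: Δl = 2.7/cos6.7° = 2.719 m; N'_3 = 185·cos6.7° = 183.7; c'Δl = 23.65; W sinα = 21.6
Slice 4: Δl = 2.2/cos14.3° = 2.270 m; N'_4 = 131·cos14.3° = 126.9; c'Δl = 19.75; W sinα = 32.4
Slice 5: Δl = 1.2/cos19.7° = 1.275 m; N'_5 = 59·cos19.7° = 55.5; c'Δl = 11.09; W sinα = 19.9
Slice 6: Δl = 2.1/cos25.1° = 2.319 m; N'_6 = 76·cos25.1° = 68.8; c'Δl = 20.18; W sinα = 32.2
Slice 7: Δl = 2.1/cos32.4° = 2.487 m; N'_7 = 29·cos32.4° = 24.5; c'Δl = 21.64; W sinα = 15.5
Σc'Δl = 143.6 kN/m; ΣN' = 663.8 kN/m; ΣW sinα = 108.4 kN/m
Resisting = 143.6 + 663.8·tan20.8° = 143.6 + 252.1 = 395.8 kN/m
FS = 395.8 / 108.4 = 3.651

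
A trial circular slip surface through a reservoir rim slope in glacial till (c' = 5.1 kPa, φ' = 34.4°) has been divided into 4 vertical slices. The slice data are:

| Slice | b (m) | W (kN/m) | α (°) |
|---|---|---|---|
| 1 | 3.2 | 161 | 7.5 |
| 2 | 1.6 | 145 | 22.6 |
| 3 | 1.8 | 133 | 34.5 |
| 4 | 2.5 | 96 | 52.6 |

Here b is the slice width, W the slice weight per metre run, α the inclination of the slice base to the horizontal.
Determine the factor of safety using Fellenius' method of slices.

FS = 1.64

Ordinary method of slices: FS = Σ[c'·Δl_i + (W_i cosα_i)·tanφ'] / Σ W_i sinα_i, with Δl_i = b_i / cosα_i.
Slice 1: Δl = 3.2/cos7.5° = 3.228 m; N'_1 = 161·cos7.5° = 159.6; c'Δl = 16.46; W sinα = 21.0
Slice 2: Δl = 1.6/cos22.6° = 1.733 m; N'_2 = 145·cos22.6° = 133.9; c'Δl = 8.84; W sinα = 55.7
Slice 3: Δl = 1.8/cos34.5° = 2.184 m; N'_3 = 133·cos34.5° = 109.6; c'Δl = 11.14; W sinα = 75.3
Slice 4: Δl = 2.5/cos52.6° = 4.116 m; N'_4 = 96·cos52.6° = 58.3; c'Δl = 20.99; W sinα = 76.3
Σc'Δl = 57.4 kN/m; ΣN' = 461.4 kN/m; ΣW sinα = 228.3 kN/m
Resisting = 57.4 + 461.4·tan34.4° = 57.4 + 315.9 = 373.4 kN/m
FS = 373.4 / 228.3 = 1.635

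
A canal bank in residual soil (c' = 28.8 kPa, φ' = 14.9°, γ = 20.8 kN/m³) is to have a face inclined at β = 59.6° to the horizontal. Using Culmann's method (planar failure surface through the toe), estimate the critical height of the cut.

H_c = 15.96 m

Culmann's analysis gives the critical failure plane at α_cr = (β + φ')/2 = (59.6 + 14.9)/2 = 37.2°, and the critical height
H_c = (4c'/γ) · sinβ cosφ' / [1 − cos(β − φ')]
    = (4·28.8/20.8) · sin59.6°·cos14.9° / [1 − cos(44.7°)]
    = 5.538 · 0.8625·0.9664 / [1 − 0.7108]
    = 5.538 · 0.8335 / 0.2892
    = 15.96 m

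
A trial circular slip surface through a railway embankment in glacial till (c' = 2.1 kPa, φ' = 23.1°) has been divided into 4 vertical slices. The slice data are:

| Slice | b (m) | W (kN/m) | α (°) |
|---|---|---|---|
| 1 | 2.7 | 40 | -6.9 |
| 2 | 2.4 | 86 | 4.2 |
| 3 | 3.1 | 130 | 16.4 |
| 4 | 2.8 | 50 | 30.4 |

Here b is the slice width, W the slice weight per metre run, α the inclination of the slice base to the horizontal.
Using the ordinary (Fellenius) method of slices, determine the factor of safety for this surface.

Ordinary method of slices: FS = Σ[c'·Δl_i + (W_i cosα_i)·tanφ'] / Σ W_i sinα_i, with Δl_i = b_i / cosα_i.
Slice 1: Δl = 2.7/cos(-6.9°) = 2.720 m; N'_1 = 40·cos(-6.9°) = 39.7; c'Δl = 5.71; W sinα = -4.8
Slice 2: Δl = 2.4/cos4.2° = 2.406 m; N'_2 = 86·cos4.2° = 85.8; c'Δl = 5.05; W sinα = 6.3
Slice 3: Δl = 3.1/cos16.4° = 3.231 m; N'_3 = 130·cos16.4° = 124.7; c'Δl = 6.79; W sinα = 36.7
Slice 4: Δl = 2.8/cos30.4° = 3.246 m; N'_4 = 50·cos30.4° = 43.1; c'Δl = 6.82; W sinα = 25.3
Σc'Δl = 24.4 kN/m; ΣN' = 293.3 kN/m; ΣW sinα = 63.5 kN/m
Resisting = 24.4 + 293.3·tan23.1° = 24.4 + 125.1 = 149.5 kN/m
FS = 149.5 / 63.5 = 2.354

FS = 2.35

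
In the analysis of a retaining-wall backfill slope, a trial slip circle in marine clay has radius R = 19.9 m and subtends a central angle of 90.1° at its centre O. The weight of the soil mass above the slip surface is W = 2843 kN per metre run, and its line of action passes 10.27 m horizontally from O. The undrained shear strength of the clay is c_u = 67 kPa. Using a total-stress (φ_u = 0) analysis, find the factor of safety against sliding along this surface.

FS = 1.43

Taking moments about the centre O, the resisting moment is provided by the undrained shear strength acting along the arc:
Arc length L_a = R·θ = 19.9·(90.1°·π/180) = 19.9·1.5725 = 31.29 m
M_R = c_u·L_a·R = 67·31.29·19.9 = 41723.7 kN·m/m
M_D = W·d = 2843·10.27 = 29197.6 kN·m/m
FS = M_R / M_D = 41723.7 / 29197.6 = 1.429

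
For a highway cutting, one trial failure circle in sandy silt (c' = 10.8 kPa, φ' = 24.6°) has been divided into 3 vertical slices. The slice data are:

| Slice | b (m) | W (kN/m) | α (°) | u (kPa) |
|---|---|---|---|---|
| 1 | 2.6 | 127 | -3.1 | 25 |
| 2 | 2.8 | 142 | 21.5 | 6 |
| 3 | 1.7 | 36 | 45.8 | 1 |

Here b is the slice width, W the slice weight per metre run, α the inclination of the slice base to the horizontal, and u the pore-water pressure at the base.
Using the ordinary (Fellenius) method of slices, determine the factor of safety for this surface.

Ordinary method of slices: FS = Σ[c'·Δl_i + (W_i cosα_i − u_i·Δl_i)·tanφ'] / Σ W_i sinα_i, with Δl_i = b_i / cosα_i.
Slice 1: Δl = 2.6/cos(-3.1°) = 2.604 m; N'_1 = 127·cos(-3.1°) − 25·2.604 = 61.7; c'Δl = 28.12; W sinα = -6.9
Slice 2: Δl = 2.8/cos21.5° = 3.009 m; N'_2 = 142·cos21.5° − 6·3.009 = 114.1; c'Δl = 32.50; W sinα = 52.0
Slice 3: Δl = 1.7/cos45.8° = 2.438 m; N'_3 = 36·cos45.8° − 1·2.438 = 22.7; c'Δl = 26.34; W sinα = 25.8
Σc'Δl = 87.0 kN/m; ΣN' = 198.4 kN/m; ΣW sinα = 71.0 kN/m
Resisting = 87.0 + 198.4·tan24.6° = 87.0 + 90.9 = 177.8 kN/m
FS = 177.8 / 71.0 = 2.505

FS = 2.50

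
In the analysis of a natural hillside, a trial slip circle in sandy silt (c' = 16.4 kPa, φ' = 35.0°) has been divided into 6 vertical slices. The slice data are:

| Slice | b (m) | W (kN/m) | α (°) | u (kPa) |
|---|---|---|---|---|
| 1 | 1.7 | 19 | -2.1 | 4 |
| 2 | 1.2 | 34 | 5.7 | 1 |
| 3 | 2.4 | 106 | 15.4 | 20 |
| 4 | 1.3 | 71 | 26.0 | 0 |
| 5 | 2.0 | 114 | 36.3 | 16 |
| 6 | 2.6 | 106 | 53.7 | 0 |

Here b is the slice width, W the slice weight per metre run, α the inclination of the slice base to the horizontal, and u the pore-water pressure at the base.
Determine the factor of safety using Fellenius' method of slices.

FS = 1.95

Ordinary method of slices: FS = Σ[c'·Δl_i + (W_i cosα_i − u_i·Δl_i)·tanφ'] / Σ W_i sinα_i, with Δl_i = b_i / cosα_i.
Slice 1: Δl = 1.7/cos(-2.1°) = 1.701 m; N'_1 = 19·cos(-2.1°) − 4·1.701 = 12.2; c'Δl = 27.90; W sinα = -0.7
Slice 2: Δl = 1.2/cos5.7° = 1.206 m; N'_2 = 34·cos5.7° − 1·1.206 = 32.6; c'Δl = 19.78; W sinα = 3.4
Slice 3: Δl = 2.4/cos15.4° = 2.489 m; N'_3 = 106·cos15.4° − 20·2.489 = 52.4; c'Δl = 40.83; W sinα = 28.1
Slice 4: Δl = 1.3/cos26.0° = 1.446 m; N'_4 = 71·cos26.0° − 0·1.446 = 63.8; c'Δl = 23.72; W sinα = 31.1
Slice 5: Δl = 2.0/cos36.3° = 2.482 m; N'_5 = 114·cos36.3° − 16·2.482 = 52.2; c'Δl = 40.70; W sinα = 67.5
Slice 6: Δl = 2.6/cos53.7° = 4.392 m; N'_6 = 106·cos53.7° − 0·4.392 = 62.8; c'Δl = 72.03; W sinα = 85.4
Σc'Δl = 224.9 kN/m; ΣN' = 276.0 kN/m; ΣW sinα = 214.9 kN/m
Resisting = 224.9 + 276.0·tan35.0° = 224.9 + 193.2 = 418.2 kN/m
FS = 418.2 / 214.9 = 1.946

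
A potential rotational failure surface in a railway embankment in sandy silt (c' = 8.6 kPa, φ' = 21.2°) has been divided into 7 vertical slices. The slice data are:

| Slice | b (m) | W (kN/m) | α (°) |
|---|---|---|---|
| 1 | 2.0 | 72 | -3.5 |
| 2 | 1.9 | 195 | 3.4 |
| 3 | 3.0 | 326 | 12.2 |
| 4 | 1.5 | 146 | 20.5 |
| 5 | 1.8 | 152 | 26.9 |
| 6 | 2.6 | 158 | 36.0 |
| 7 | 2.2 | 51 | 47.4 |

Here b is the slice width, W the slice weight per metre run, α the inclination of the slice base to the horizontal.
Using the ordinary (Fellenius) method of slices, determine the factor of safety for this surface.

FS = 1.66

Ordinary method of slices: FS = Σ[c'·Δl_i + (W_i cosα_i)·tanφ'] / Σ W_i sinα_i, with Δl_i = b_i / cosα_i.
Slice 1: Δl = 2.0/cos(-3.5°) = 2.004 m; N'_1 = 72·cos(-3.5°) = 71.9; c'Δl = 17.23; W sinα = -4.4
Slice 2: Δl = 1.9/cos3.4° = 1.903 m; N'_2 = 195·cos3.4° = 194.7; c'Δl = 16.37; W sinα = 11.6
Slice 3: Δl = 3.0/cos12.2° = 3.069 m; N'_3 = 326·cos12.2° = 318.6; c'Δl = 26.40; W sinα = 68.9
Slice 4: Δl = 1.5/cos20.5° = 1.601 m; N'_4 = 146·cos20.5° = 136.8; c'Δl = 13.77; W sinα = 51.1
Slice 5: Δl = 1.8/cos26.9° = 2.018 m; N'_5 = 152·cos26.9° = 135.6; c'Δl = 17.36; W sinα = 68.8
Slice 6: Δl = 2.6/cos36.0° = 3.214 m; N'_6 = 158·cos36.0° = 127.8; c'Δl = 27.64; W sinα = 92.9
Slice 7: Δl = 2.2/cos47.4° = 3.250 m; N'_7 = 51·cos47.4° = 34.5; c'Δl = 27.95; W sinα = 37.5
Σc'Δl = 146.7 kN/m; ΣN' = 1019.8 kN/m; ΣW sinα = 326.4 kN/m
Resisting = 146.7 + 1019.8·tan21.2° = 146.7 + 395.6 = 542.3 kN/m
FS = 542.3 / 326.4 = 1.662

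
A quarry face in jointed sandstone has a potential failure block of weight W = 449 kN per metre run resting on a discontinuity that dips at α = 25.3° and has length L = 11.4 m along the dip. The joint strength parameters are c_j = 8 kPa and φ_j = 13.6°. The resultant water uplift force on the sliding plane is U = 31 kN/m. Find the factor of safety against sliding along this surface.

Resolving the block weight along and normal to the plane and applying the Mohr–Coulomb strength on the joint:
N' = W cosα − U = 449·cos25.3° − 31 = 374.9 kN/m
Driving force T = W sinα = 449·sin25.3° = 191.9 kN/m
Resisting force R = c_j·L + N'·tanφ_j = 8·11.4 + 374.9·tan13.6° = 91.2 + 90.7 = 181.9 kN/m
FS = R / T = 181.9 / 191.9 = 0.948

FS = 0.95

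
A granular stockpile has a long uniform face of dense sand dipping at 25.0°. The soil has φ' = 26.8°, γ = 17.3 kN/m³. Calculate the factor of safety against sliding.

FS = 1.08

For a dry cohesionless infinite slope the factor of safety is FS = tanφ' / tanβ.
FS = tan26.8° / tan25.0° = 0.5051 / 0.4663 = 1.083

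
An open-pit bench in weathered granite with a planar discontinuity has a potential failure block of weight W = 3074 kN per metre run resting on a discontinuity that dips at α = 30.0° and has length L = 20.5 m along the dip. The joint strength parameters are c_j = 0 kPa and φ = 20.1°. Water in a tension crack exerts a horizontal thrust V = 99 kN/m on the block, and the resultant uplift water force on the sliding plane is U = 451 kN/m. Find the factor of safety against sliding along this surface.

FS = 0.49

Resolving the block weight along and normal to the plane and applying the Mohr–Coulomb strength on the joint:
N' = W cosα − U − V sinα = 3074·cos30.0° − 451 − 99·sin30.0° = 2161.7 kN/m
Driving force T = W sinα + V cosα = 3074·sin30.0° + 99·cos30.0° = 1622.7 kN/m
Resisting force R = c_j·L + N'·tanφ = 0·20.5 + 2161.7·tan20.1° = 0.0 + 791.1 = 791.1 kN/m
FS = R / T = 791.1 / 1622.7 = 0.487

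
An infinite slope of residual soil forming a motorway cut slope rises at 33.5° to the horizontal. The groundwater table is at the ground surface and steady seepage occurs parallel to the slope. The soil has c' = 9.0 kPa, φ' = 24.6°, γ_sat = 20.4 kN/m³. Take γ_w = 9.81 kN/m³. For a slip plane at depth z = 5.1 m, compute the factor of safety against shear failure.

FS = 0.55

With seepage parallel to the slope and the water table at the surface, the effective normal stress on the slip plane uses the buoyant unit weight γ' = γ_sat − γ_w while the driving shear stress uses γ_sat:
FS = [c' + γ' z cos²β tanφ'] / [γ_sat z sinβ cosβ]
γ' = 20.4 − 9.81 = 10.59 kN/m³
Numerator = 9.0 + 10.59·5.1·cos²33.5°·tan24.6° = 9.0 + 10.59·5.1·0.6954·0.4578 = 26.194 kPa
Denominator = 20.4·5.1·sin33.5°·cos33.5° = 20.4·5.1·0.5519·0.8339 = 47.885 kPa
FS = 26.194 / 47.885 = 0.547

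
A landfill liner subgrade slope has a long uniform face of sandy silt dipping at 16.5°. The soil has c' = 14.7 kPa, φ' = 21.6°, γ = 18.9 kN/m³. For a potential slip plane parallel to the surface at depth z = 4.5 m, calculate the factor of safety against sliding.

FS = 1.97

For an infinite slope with a slip plane parallel to the surface (no pore pressure): FS = [c' + γz cos²β tanφ'] / [γz sinβ cosβ].
γz = 18.9·4.5 = 85.05 kN/m²
Numerator = 14.7 + 85.05·cos²16.5°·tan21.6° = 14.7 + 85.05·0.9193·0.3959 = 45.657 kPa
Denominator = 85.05·sin16.5°·cos16.5° = 85.05·0.2840·0.9588 = 23.161 kPa
FS = 45.657 / 23.161 = 1.971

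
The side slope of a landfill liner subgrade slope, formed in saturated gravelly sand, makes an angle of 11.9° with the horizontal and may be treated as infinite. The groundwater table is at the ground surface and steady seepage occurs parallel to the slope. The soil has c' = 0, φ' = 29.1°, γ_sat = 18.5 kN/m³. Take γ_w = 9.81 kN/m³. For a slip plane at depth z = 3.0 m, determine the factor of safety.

FS = 1.24

With seepage parallel to the slope and the water table at the surface, the effective normal stress on the slip plane uses the buoyant unit weight γ' = γ_sat − γ_w while the driving shear stress uses γ_sat:
FS = [c' + γ' z cos²β tanφ'] / [γ_sat z sinβ cosβ]
(For c' = 0 this reduces to FS = (γ'/γ_sat)·tanφ'/tanβ.)
γ' = 18.5 − 9.81 = 8.69 kN/m³
Numerator = 0.0 + 8.69·3.0·cos²11.9°·tan29.1° = 0.0 + 8.69·3.0·0.9575·0.5566 = 13.893 kPa
Denominator = 18.5·3.0·sin11.9°·cos11.9° = 18.5·3.0·0.2062·0.9785 = 11.198 kPa
FS = 13.893 / 11.198 = 1.241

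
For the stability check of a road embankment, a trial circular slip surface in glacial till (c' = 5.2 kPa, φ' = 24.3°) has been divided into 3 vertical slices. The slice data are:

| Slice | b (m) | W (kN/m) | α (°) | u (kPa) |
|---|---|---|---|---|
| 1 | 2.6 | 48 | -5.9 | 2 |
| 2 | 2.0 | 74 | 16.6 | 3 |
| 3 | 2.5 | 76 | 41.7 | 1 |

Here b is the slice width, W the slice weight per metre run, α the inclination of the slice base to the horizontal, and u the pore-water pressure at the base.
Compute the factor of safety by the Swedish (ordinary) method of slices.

FS = 1.71

Ordinary method of slices: FS = Σ[c'·Δl_i + (W_i cosα_i − u_i·Δl_i)·tanφ'] / Σ W_i sinα_i, with Δl_i = b_i / cosα_i.
Slice 1: Δl = 2.6/cos(-5.9°) = 2.614 m; N'_1 = 48·cos(-5.9°) − 2·2.614 = 42.5; c'Δl = 13.59; W sinα = -4.9
Slice 2: Δl = 2.0/cos16.6° = 2.087 m; N'_2 = 74·cos16.6° − 3·2.087 = 64.7; c'Δl = 10.85; W sinα = 21.1
Slice 3: Δl = 2.5/cos41.7° = 3.348 m; N'_3 = 76·cos41.7° − 1·3.348 = 53.4; c'Δl = 17.41; W sinα = 50.6
Σc'Δl = 41.9 kN/m; ΣN' = 160.6 kN/m; ΣW sinα = 66.8 kN/m
Resisting = 41.9 + 160.6·tan24.3° = 41.9 + 72.5 = 114.4 kN/m
FS = 114.4 / 66.8 = 1.713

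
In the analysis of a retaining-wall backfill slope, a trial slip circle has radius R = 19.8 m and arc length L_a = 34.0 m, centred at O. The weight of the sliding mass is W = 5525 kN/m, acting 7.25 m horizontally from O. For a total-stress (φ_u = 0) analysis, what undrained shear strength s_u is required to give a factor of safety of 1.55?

FS = s_u·L_a·R / (W·d), so s_u = FS·W·d / (L_a·R).
s_u = 1.55·5525·7.25 / (34.00·19.8) = 62087.2 / 673.20 = 92.23 kPa

s_u = 92.2 kPa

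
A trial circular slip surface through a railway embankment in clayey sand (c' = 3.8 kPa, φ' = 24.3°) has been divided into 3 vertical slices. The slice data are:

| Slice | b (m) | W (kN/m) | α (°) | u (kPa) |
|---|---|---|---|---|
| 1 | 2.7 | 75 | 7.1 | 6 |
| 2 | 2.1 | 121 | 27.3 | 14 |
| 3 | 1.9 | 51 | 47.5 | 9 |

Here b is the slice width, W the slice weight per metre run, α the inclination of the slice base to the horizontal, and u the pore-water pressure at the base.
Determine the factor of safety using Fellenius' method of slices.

Ordinary method of slices: FS = Σ[c'·Δl_i + (W_i cosα_i − u_i·Δl_i)·tanφ'] / Σ W_i sinα_i, with Δl_i = b_i / cosα_i.
Slice 1: Δl = 2.7/cos7.1° = 2.721 m; N'_1 = 75·cos7.1° − 6·2.721 = 58.1; c'Δl = 10.34; W sinα = 9.3
Slice 2: Δl = 2.1/cos27.3° = 2.363 m; N'_2 = 121·cos27.3° − 14·2.363 = 74.4; c'Δl = 8.98; W sinα = 55.5
Slice 3: Δl = 1.9/cos47.5° = 2.812 m; N'_3 = 51·cos47.5° − 9·2.812 = 9.1; c'Δl = 10.69; W sinα = 37.6
Σc'Δl = 30.0 kN/m; ΣN' = 141.7 kN/m; ΣW sinα = 102.4 kN/m
Resisting = 30.0 + 141.7·tan24.3° = 30.0 + 64.0 = 94.0 kN/m
FS = 94.0 / 102.4 = 0.918

FS = 0.92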